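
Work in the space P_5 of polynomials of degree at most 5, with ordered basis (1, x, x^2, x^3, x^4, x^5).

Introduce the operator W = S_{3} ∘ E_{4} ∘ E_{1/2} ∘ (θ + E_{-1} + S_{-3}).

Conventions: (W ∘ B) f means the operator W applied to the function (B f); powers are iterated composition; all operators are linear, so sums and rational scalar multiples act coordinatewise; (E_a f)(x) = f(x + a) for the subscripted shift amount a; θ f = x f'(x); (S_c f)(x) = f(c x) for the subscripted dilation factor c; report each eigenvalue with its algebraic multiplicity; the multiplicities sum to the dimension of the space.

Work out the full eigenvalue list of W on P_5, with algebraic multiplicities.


image of 1: 2
image of x: -3x - 11/2
image of x^2: 108x^2 + 318x + 235
image of x^3: -621x^3 - (5643/2)x^2 - (17055/4)x - 17153/8
image of x^4: 6966x^4 + 41688x^3 + 93609x^2 + 93462x + 280043/8
image of x^5: -57591x^5 - (864675/2)x^4 - (2595915/2)x^3 - (7792155/4)x^2 - (23386755/16)x - 14036855/32
the matrix is upper triangular; its diagonal is (2, -3, 108, -621, 6966, -57591)
for a triangular matrix the eigenvalues are the diagonal entries, with algebraic multiplicity their repetition count

λ = -57591 (multiplicity 1), λ = -621 (multiplicity 1), λ = -3 (multiplicity 1), λ = 2 (multiplicity 1), λ = 108 (multiplicity 1), λ = 6966 (multiplicity 1)


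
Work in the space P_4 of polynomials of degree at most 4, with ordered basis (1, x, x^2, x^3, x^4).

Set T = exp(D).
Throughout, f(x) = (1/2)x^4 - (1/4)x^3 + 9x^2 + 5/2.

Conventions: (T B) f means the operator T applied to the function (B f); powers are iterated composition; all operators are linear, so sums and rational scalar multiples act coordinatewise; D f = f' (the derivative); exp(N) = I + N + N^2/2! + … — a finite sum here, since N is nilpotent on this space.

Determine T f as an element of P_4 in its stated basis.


the image equals g(x) = (1/2)x^4 + (7/4)x^3 + (45/4)x^2 + (77/4)x + 47/4

order-1 term: 2x^3 - (3/4)x^2 + 18x
order-2 term: 3x^2 - (3/4)x + 9
order-3 term: 2x - 1/4
order-4 term: 1/2
the series for exp(D) f terminates at order 4
exp(D) f = (1/2)x^4 + (7/4)x^3 + (45/4)x^2 + (77/4)x + 47/4


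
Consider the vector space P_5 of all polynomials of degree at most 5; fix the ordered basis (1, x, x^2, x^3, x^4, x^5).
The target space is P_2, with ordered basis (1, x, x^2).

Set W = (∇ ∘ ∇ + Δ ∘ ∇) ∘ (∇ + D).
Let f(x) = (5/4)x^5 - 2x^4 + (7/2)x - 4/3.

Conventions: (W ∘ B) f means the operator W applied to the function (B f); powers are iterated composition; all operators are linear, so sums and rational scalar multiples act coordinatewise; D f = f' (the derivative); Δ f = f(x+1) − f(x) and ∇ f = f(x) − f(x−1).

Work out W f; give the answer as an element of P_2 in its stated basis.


∇ f = (25/4)x^4 - (41/2)x^3 + (49/2)x^2 - (57/4)x + 27/4
D f = (25/4)x^4 - 8x^3 + 7/2
(∇ + D) f = (25/2)x^4 - (57/2)x^3 + (49/2)x^2 - (57/4)x + 41/4
∇ (∇ + D) f = 50x^3 - (321/2)x^2 + (369/2)x - 319/4
∇ ∇ (∇ + D) f = 150x^2 - 471x + 395
∇ (∇ + D) f = 50x^3 - (321/2)x^2 + (369/2)x - 319/4
Δ ∇ (∇ + D) f = 150x^2 - 171x + 74
(∇ ∘ ∇ + Δ ∘ ∇) (∇ + D) f = 300x^2 - 642x + 469

g(x) = 300x^2 - 642x + 469


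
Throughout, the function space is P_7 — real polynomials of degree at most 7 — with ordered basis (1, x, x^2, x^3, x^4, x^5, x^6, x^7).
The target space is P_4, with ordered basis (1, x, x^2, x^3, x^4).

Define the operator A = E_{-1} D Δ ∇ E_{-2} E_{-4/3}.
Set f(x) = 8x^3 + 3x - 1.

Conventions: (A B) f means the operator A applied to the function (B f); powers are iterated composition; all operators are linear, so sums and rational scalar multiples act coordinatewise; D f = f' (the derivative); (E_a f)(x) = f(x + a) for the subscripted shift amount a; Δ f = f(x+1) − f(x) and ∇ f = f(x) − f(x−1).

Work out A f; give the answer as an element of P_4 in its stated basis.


the image equals g(x) = 48

E_{-4/3} f = 8x^3 - 32x^2 + (137/3)x - 647/27
E_{-2} E_{-4/3} f = 8x^3 - 80x^2 + (809/3)x - 8297/27
∇ E_{-2} E_{-4/3} f = 24x^2 - 184x + 1073/3
Δ (∇ E_{-2} E_{-4/3}) f = 48x - 160
D Δ (∇ E_{-2} E_{-4/3}) f = 48
E_{-1} D Δ (∇ E_{-2} E_{-4/3}) f = 48


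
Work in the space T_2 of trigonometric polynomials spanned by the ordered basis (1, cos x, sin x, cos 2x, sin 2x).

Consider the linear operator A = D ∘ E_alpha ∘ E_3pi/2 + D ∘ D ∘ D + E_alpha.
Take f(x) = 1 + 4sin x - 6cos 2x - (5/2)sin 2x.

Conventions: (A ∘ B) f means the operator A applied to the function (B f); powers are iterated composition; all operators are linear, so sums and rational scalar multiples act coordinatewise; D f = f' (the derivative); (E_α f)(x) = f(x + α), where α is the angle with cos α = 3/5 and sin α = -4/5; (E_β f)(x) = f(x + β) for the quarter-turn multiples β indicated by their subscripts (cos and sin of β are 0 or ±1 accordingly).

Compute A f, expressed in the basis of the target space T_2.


g(x) = 1 - (52/5)cos x + (24/5)sin x + (171/5)cos 2x - (449/10)sin 2x

E_3pi/2 f = 1 - 4cos x + 6cos 2x + (5/2)sin 2x
E_alpha E_3pi/2 f = 1 - (12/5)cos x - (16/5)sin x - (102/25)cos 2x + (253/50)sin 2x
D E_alpha E_3pi/2 f = -(16/5)cos x + (12/5)sin x + (253/25)cos 2x + (204/25)sin 2x
D f = 4cos x - 5cos 2x + 12sin 2x
D D f = -4sin x + 24cos 2x + 10sin 2x
D D D f = -4cos x + 20cos 2x - 48sin 2x
E_alpha f = 1 - (16/5)cos x + (12/5)sin x + (102/25)cos 2x - (253/50)sin 2x
(D ∘ E_alpha ∘ E_3pi/2 + D ∘ D ∘ D + E_alpha) f = 1 - (52/5)cos x + (24/5)sin x + (171/5)cos 2x - (449/10)sin 2x


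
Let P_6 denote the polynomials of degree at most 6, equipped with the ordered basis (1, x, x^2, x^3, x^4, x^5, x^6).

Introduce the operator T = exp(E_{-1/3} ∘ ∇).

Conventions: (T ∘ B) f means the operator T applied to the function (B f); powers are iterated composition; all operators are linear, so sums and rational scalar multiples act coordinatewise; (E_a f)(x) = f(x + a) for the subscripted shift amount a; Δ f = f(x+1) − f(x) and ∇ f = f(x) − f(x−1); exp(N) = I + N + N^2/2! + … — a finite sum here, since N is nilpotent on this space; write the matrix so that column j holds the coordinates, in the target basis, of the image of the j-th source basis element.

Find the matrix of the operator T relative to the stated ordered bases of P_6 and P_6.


image of 1: 1
image of x: x + 1
image of x^2: x^2 + 2x - 2/3
image of x^3: x^3 + 3x^2 - 2x - 5/3
image of x^4: x^4 + 4x^3 - 4x^2 - (20/3)x + 149/27
image of x^5: x^5 + 5x^4 - (20/3)x^3 - (50/3)x^2 + (745/27)x - 88/81
image of x^6: x^6 + 6x^5 - 10x^4 - (100/3)x^3 + (745/9)x^2 - (176/27)x - 4013/81
each image's coordinates form column j of the matrix

the matrix is [[1, 1, -2/3, -5/3, 149/27, -88/81, -4013/81]; [0, 1, 2, -2, -20/3, 745/27, -176/27]; [0, 0, 1, 3, -4, -50/3, 745/9]; [0, 0, 0, 1, 4, -20/3, -100/3]; [0, 0, 0, 0, 1, 5, -10]; [0, 0, 0, 0, 0, 1, 6]; [0, 0, 0, 0, 0, 0, 1]] (rows listed top to bottom)


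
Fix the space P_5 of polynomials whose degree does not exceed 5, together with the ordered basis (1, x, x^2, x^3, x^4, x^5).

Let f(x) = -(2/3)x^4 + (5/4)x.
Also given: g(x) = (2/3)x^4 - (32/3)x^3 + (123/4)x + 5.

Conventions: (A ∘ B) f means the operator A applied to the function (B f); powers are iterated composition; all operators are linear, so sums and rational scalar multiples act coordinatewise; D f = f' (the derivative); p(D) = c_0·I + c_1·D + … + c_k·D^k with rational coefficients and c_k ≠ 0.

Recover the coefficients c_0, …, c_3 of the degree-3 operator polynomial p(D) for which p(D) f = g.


D^0 f = -(2/3)x^4 + (5/4)x
D^1 f = -(8/3)x^3 + 5/4
D^2 f = -8x^2
D^3 f = -16x
matching coefficients of g against c_0 f + c_1 Df + … from the top degree down determines the c_i
solution: c_0 = -1, c_1 = 4, c_2 = 0, c_3 = -2

c_0 = -1, c_1 = 4, c_2 = 0, c_3 = -2


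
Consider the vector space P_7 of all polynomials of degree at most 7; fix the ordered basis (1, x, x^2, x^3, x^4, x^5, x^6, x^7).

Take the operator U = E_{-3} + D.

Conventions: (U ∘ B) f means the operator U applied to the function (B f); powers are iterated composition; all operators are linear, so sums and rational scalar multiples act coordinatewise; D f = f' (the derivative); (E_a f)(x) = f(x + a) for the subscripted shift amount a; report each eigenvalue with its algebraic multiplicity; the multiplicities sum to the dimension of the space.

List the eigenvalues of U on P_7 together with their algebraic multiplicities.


image of 1: 1
image of x: x - 2
image of x^2: x^2 - 4x + 9
image of x^3: x^3 - 6x^2 + 27x - 27
image of x^4: x^4 - 8x^3 + 54x^2 - 108x + 81
image of x^5: x^5 - 10x^4 + 90x^3 - 270x^2 + 405x - 243
image of x^6: x^6 - 12x^5 + 135x^4 - 540x^3 + 1215x^2 - 1458x + 729
image of x^7: x^7 - 14x^6 + 189x^5 - 945x^4 + 2835x^3 - 5103x^2 + 5103x - 2187
the matrix is upper triangular; its diagonal is (1, 1, 1, 1, 1, 1, 1, 1)
for a triangular matrix the eigenvalues are the diagonal entries, with algebraic multiplicity their repetition count

λ = 1 (multiplicity 8)


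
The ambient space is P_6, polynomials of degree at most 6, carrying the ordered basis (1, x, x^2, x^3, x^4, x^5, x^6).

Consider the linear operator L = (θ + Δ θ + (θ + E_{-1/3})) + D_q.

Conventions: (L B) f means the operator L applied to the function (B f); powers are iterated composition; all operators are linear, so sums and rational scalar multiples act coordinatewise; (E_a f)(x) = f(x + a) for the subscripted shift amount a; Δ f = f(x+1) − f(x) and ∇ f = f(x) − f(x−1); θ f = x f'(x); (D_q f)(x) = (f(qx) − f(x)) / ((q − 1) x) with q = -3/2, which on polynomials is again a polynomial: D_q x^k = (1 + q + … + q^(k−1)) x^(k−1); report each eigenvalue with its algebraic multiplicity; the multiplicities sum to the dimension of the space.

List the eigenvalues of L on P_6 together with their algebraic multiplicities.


λ = 1 (multiplicity 1), λ = 3 (multiplicity 1), λ = 5 (multiplicity 1), λ = 7 (multiplicity 1), λ = 9 (multiplicity 1), λ = 11 (multiplicity 1), λ = 13 (multiplicity 1)

image of 1: 1
image of x: 3x + 5/3
image of x^2: 5x^2 + (17/6)x + 19/9
image of x^3: 7x^3 + (39/4)x^2 + (28/3)x + 80/27
image of x^4: 9x^4 + (313/24)x^3 + (74/3)x^2 + (428/27)x + 325/81
image of x^5: 11x^5 + (1285/48)x^4 + (460/9)x^3 + (1340/27)x^2 + (2030/81)x + 1214/243
image of x^6: 13x^6 + (955/32)x^5 + (275/3)x^4 + (3220/27)x^3 + (2435/27)x^2 + (2914/81)x + 4375/729
the matrix is upper triangular; its diagonal is (1, 3, 5, 7, 9, 11, 13)
for a triangular matrix the eigenvalues are the diagonal entries, with algebraic multiplicity their repetition count


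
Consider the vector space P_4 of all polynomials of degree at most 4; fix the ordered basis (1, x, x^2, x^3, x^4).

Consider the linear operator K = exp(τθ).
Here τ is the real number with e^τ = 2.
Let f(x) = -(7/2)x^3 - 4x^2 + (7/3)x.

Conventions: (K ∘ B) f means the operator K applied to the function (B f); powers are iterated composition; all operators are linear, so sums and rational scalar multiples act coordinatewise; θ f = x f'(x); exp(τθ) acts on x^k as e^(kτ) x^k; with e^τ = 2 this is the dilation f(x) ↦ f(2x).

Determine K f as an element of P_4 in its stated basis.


exp(τθ) x^k = e^(kτ) x^k; with e^τ = 2 this sends x^k to 2^k x^k
x ↦ 2 x
x^2 ↦ 4 x^2
x^3 ↦ 8 x^3
applying this coordinatewise to f: exp(τθ) f = -28x^3 - 16x^2 + (14/3)x

the image equals g(x) = -28x^3 - 16x^2 + (14/3)x


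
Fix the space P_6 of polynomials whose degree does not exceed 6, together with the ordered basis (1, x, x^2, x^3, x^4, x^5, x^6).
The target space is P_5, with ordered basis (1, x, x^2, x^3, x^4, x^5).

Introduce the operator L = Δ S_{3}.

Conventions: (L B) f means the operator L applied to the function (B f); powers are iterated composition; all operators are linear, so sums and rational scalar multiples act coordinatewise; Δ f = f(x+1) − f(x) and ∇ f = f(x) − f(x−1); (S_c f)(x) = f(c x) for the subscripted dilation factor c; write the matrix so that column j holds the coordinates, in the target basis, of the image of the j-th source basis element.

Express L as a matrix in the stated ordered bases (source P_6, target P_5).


image of 1: 0
image of x: 3
image of x^2: 18x + 9
image of x^3: 81x^2 + 81x + 27
image of x^4: 324x^3 + 486x^2 + 324x + 81
image of x^5: 1215x^4 + 2430x^3 + 2430x^2 + 1215x + 243
image of x^6: 4374x^5 + 10935x^4 + 14580x^3 + 10935x^2 + 4374x + 729
each image's coordinates form column j of the matrix

the matrix is [[0, 3, 9, 27, 81, 243, 729]; [0, 0, 18, 81, 324, 1215, 4374]; [0, 0, 0, 81, 486, 2430, 10935]; [0, 0, 0, 0, 324, 2430, 14580]; [0, 0, 0, 0, 0, 1215, 10935]; [0, 0, 0, 0, 0, 0, 4374]] (rows listed top to bottom)


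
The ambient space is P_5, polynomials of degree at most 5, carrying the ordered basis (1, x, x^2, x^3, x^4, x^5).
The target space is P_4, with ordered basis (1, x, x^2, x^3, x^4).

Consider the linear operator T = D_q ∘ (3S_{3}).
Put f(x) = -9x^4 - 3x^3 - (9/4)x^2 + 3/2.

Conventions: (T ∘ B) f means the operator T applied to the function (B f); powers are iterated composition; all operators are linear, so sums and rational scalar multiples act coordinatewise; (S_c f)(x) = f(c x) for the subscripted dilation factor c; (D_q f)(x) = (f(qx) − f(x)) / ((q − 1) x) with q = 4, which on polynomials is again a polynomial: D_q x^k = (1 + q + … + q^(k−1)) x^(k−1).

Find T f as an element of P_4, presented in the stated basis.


g(x) = -185895x^3 - 5103x^2 - (1215/4)x

S_{3} f = -729x^4 - 81x^3 - (81/4)x^2 + 3/2
(3S_{3}) f = -2187x^4 - 243x^3 - (243/4)x^2 + 9/2
D_q (3S_{3}) f = -185895x^3 - 5103x^2 - (1215/4)x


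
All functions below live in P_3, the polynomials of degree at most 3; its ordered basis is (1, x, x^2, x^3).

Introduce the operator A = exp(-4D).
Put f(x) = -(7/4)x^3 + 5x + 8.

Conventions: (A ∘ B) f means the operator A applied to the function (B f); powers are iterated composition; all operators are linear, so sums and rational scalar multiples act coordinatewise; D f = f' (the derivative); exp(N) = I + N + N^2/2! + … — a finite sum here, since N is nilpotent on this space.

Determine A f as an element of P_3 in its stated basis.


order-1 term: 21x^2 - 20
order-2 term: -84x
order-3 term: 112
the series for exp(-4D) f terminates at order 3
exp(-4D) f = -(7/4)x^3 + 21x^2 - 79x + 100

g(x) = -(7/4)x^3 + 21x^2 - 79x + 100


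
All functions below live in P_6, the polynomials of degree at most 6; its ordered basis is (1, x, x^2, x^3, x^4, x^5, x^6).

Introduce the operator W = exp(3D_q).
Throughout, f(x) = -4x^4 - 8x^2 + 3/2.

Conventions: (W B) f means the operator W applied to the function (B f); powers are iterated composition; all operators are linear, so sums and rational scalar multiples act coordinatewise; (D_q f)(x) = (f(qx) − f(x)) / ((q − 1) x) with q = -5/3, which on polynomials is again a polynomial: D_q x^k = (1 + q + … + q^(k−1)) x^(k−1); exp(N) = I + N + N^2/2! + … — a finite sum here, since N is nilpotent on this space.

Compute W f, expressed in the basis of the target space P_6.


g(x) = -4x^4 + (272/9)x^3 + (2368/27)x^2 - (3872/81)x - 1207/54

order-1 term: (272/9)x^3 + 16x
order-2 term: (2584/27)x^2 + 24
order-3 term: -(5168/81)x
order-4 term: -1292/27
the series for exp(3D_q) f terminates at order 4
exp(3D_q) f = -4x^4 + (272/9)x^3 + (2368/27)x^2 - (3872/81)x - 1207/54


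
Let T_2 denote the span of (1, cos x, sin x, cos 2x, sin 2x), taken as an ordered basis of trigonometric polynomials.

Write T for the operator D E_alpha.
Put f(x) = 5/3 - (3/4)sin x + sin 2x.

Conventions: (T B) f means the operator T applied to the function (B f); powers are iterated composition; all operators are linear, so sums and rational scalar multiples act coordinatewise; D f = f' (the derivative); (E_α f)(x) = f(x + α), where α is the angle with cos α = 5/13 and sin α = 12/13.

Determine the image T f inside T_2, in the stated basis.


g(x) = -(15/52)cos x + (9/13)sin x - (238/169)cos 2x - (240/169)sin 2x

E_alpha f = 5/3 - (9/13)cos x - (15/52)sin x + (120/169)cos 2x - (119/169)sin 2x
D E_alpha f = -(15/52)cos x + (9/13)sin x - (238/169)cos 2x - (240/169)sin 2x


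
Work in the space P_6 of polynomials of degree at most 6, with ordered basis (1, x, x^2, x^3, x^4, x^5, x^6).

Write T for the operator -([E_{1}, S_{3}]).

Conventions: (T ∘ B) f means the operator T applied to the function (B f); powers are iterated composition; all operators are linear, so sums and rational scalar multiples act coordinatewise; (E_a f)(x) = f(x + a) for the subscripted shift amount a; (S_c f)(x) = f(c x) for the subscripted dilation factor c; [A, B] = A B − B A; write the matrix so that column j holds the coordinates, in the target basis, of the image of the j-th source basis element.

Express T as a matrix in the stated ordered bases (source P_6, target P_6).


image of 1: 0
image of x: -2
image of x^2: -12x - 8
image of x^3: -54x^2 - 72x - 26
image of x^4: -216x^3 - 432x^2 - 312x - 80
image of x^5: -810x^4 - 2160x^3 - 2340x^2 - 1200x - 242
image of x^6: -2916x^5 - 9720x^4 - 14040x^3 - 10800x^2 - 4356x - 728
each image's coordinates form column j of the matrix

the matrix is [[0, -2, -8, -26, -80, -242, -728]; [0, 0, -12, -72, -312, -1200, -4356]; [0, 0, 0, -54, -432, -2340, -10800]; [0, 0, 0, 0, -216, -2160, -14040]; [0, 0, 0, 0, 0, -810, -9720]; [0, 0, 0, 0, 0, 0, -2916]; [0, 0, 0, 0, 0, 0, 0]] (rows listed top to bottom)


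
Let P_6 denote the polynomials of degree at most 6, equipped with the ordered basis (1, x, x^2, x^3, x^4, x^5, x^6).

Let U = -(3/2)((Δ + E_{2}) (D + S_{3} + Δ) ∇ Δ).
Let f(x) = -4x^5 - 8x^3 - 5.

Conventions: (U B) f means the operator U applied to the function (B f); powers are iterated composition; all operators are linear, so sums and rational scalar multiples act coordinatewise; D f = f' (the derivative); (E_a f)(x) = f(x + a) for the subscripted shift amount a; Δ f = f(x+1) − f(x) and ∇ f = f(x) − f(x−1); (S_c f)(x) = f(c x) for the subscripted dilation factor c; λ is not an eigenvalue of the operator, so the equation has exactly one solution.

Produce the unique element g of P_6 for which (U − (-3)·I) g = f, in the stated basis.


g(x) = -(4/3)x^5 - (1088/3)x^3 - 3320x^2 - 9204x - 57409/3

write g with unknown coordinates in the stated basis and equate coefficients in (U − (-3)·I) g = f
solving from the highest basis element down gives g = -(4/3)x^5 - (1088/3)x^3 - 3320x^2 - 9204x - 57409/3
check: U g = 1080x^3 + 9960x^2 + 27612x + 57404
so U g − (-3)·g = -4x^5 - 8x^3 - 5 = f ✓


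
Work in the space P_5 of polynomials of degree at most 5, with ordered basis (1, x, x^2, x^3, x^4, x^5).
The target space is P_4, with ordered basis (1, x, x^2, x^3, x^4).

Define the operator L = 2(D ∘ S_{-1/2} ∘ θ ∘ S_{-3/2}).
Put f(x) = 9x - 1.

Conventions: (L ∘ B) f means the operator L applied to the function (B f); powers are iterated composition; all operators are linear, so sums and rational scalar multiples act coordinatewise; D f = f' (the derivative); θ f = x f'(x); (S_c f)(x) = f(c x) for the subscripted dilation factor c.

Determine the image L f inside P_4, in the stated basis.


the image equals g(x) = 27/2

S_{-3/2} f = -(27/2)x - 1
θ S_{-3/2} f = -(27/2)x
S_{-1/2} θ S_{-3/2} f = (27/4)x
D (S_{-1/2} ∘ θ) S_{-3/2} f = 27/4
(2(D ∘ S_{-1/2} ∘ θ ∘ S_{-3/2})) f = 27/2


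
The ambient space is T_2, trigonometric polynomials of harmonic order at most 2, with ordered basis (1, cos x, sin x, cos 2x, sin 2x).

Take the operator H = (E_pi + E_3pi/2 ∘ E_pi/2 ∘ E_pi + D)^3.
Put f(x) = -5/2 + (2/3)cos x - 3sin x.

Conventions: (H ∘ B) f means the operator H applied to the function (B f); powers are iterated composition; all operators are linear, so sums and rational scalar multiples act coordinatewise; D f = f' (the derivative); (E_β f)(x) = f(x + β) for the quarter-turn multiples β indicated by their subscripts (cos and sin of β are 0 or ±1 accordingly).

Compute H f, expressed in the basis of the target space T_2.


E_pi f = -5/2 - (2/3)cos x + 3sin x
E_pi f = -5/2 - (2/3)cos x + 3sin x
E_pi/2 E_pi f = -5/2 + 3cos x + (2/3)sin x
E_3pi/2 E_pi/2 E_pi f = -5/2 - (2/3)cos x + 3sin x
D f = -3cos x - (2/3)sin x
(E_pi + E_3pi/2 ∘ E_pi/2 ∘ E_pi + D) f = -5 - (13/3)cos x + (16/3)sin x
E_pi (E_pi + E_3pi/2 ∘ E_pi/2 ∘ E_pi + D) f = -5 + (13/3)cos x - (16/3)sin x
E_pi (E_pi + E_3pi/2 ∘ E_pi/2 ∘ E_pi + D) f = -5 + (13/3)cos x - (16/3)sin x
E_pi/2 E_pi (E_pi + E_3pi/2 ∘ E_pi/2 ∘ E_pi + D) f = -5 - (16/3)cos x - (13/3)sin x
E_3pi/2 E_pi/2 E_pi (E_pi + E_3pi/2 ∘ E_pi/2 ∘ E_pi + D) f = -5 + (13/3)cos x - (16/3)sin x
D (E_pi + E_3pi/2 ∘ E_pi/2 ∘ E_pi + D) f = (16/3)cos x + (13/3)sin x
(E_pi + E_3pi/2 ∘ E_pi/2 ∘ E_pi + D) (E_pi + E_3pi/2 ∘ E_pi/2 ∘ E_pi + D) f = -10 + 14cos x - (19/3)sin x
E_pi (E_pi + E_3pi/2 ∘ E_pi/2 ∘ E_pi + D) (E_pi + E_3pi/2 ∘ E_pi/2 ∘ E_pi + D) f = -10 - 14cos x + (19/3)sin x
E_pi (E_pi + E_3pi/2 ∘ E_pi/2 ∘ E_pi + D) (E_pi + E_3pi/2 ∘ E_pi/2 ∘ E_pi + D) f = -10 - 14cos x + (19/3)sin x
E_pi/2 E_pi (E_pi + E_3pi/2 ∘ E_pi/2 ∘ E_pi + D) (E_pi + E_3pi/2 ∘ E_pi/2 ∘ E_pi + D) f = -10 + (19/3)cos x + 14sin x
E_3pi/2 E_pi/2 E_pi (E_pi + E_3pi/2 ∘ E_pi/2 ∘ E_pi + D) (E_pi + E_3pi/2 ∘ E_pi/2 ∘ E_pi + D) f = -10 - 14cos x + (19/3)sin x
D (E_pi + E_3pi/2 ∘ E_pi/2 ∘ E_pi + D) (E_pi + E_3pi/2 ∘ E_pi/2 ∘ E_pi + D) f = -(19/3)cos x - 14sin x
(E_pi + E_3pi/2 ∘ E_pi/2 ∘ E_pi + D) (E_pi + E_3pi/2 ∘ E_pi/2 ∘ E_pi + D) (E_pi + E_3pi/2 ∘ E_pi/2 ∘ E_pi + D) f = -20 - (103/3)cos x - (4/3)sin x

the image equals g(x) = -20 - (103/3)cos x - (4/3)sin x


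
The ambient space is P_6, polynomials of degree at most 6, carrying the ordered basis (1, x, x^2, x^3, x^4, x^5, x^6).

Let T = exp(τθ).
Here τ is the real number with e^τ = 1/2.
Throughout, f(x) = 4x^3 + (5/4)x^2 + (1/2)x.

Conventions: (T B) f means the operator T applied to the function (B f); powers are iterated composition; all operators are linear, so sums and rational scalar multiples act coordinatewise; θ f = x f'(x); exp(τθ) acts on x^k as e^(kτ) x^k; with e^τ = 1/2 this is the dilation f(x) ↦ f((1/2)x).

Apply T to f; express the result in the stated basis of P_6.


exp(τθ) x^k = e^(kτ) x^k; with e^τ = 1/2 this sends x^k to (1/2)^k x^k
x ↦ 1/2 x
x^2 ↦ 1/4 x^2
x^3 ↦ 1/8 x^3
applying this coordinatewise to f: exp(τθ) f = (1/2)x^3 + (5/16)x^2 + (1/4)x

the result is g(x) = (1/2)x^3 + (5/16)x^2 + (1/4)x


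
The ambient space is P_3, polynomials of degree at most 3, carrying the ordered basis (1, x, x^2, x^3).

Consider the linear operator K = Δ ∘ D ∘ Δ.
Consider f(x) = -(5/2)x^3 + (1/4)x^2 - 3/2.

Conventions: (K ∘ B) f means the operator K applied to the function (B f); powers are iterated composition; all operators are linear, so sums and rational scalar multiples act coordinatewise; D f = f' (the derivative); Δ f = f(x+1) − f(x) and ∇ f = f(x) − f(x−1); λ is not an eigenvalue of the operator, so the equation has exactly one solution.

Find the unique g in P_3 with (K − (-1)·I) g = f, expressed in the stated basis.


the image equals g(x) = -(5/2)x^3 + (1/4)x^2 + 27/2

write g with unknown coordinates in the stated basis and equate coefficients in (K − (-1)·I) g = f
solving from the highest basis element down gives g = -(5/2)x^3 + (1/4)x^2 + 27/2
check: K g = -15
so K g − (-1)·g = -(5/2)x^3 + (1/4)x^2 - 3/2 = f ✓


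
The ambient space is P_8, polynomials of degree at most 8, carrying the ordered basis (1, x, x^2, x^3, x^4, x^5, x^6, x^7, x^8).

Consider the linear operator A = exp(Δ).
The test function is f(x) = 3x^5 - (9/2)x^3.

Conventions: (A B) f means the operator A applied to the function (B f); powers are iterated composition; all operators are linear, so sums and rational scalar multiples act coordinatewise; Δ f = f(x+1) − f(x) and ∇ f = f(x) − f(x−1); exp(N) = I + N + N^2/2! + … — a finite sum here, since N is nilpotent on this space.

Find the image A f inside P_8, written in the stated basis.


order-1 term: 15x^4 + 30x^3 + (33/2)x^2 + (3/2)x - 3/2
order-2 term: 30x^3 + 90x^2 + (183/2)x + 63/2
order-3 term: 30x^2 + 90x + 141/2
order-4 term: 15x + 30
order-5 term: 3
the series for exp(Δ) f terminates at order 5
exp(Δ) f = 3x^5 + 15x^4 + (111/2)x^3 + (273/2)x^2 + 198x + 267/2

g(x) = 3x^5 + 15x^4 + (111/2)x^3 + (273/2)x^2 + 198x + 267/2


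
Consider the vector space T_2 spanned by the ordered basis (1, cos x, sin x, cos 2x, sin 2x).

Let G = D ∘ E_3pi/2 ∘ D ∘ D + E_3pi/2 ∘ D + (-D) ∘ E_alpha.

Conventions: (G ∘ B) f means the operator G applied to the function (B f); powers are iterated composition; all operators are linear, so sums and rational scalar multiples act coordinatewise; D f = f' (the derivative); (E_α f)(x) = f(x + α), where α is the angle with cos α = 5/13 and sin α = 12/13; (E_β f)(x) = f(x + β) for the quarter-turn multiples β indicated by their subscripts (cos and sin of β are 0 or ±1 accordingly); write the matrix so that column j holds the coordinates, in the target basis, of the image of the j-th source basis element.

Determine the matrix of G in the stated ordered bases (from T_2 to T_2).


image of 1: 0
image of cos x: (12/13)cos x + (5/13)sin x
image of sin x: -(5/13)cos x + (12/13)sin x
image of cos 2x: (240/169)cos 2x - (1252/169)sin 2x
image of sin 2x: (1252/169)cos 2x + (240/169)sin 2x
each image's coordinates form column j of the matrix

the matrix is [[0, 0, 0, 0, 0]; [0, 12/13, -5/13, 0, 0]; [0, 5/13, 12/13, 0, 0]; [0, 0, 0, 240/169, 1252/169]; [0, 0, 0, -1252/169, 240/169]] (rows listed top to bottom)


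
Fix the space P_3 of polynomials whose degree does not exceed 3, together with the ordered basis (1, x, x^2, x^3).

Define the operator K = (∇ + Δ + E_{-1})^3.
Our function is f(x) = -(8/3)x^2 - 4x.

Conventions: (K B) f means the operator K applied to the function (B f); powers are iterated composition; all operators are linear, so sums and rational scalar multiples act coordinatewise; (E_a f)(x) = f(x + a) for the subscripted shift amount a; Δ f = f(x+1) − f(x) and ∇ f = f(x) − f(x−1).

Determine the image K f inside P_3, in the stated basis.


∇ f = -(16/3)x - 4/3
Δ f = -(16/3)x - 20/3
E_{-1} f = -(8/3)x^2 + (4/3)x + 4/3
(∇ + Δ + E_{-1}) f = -(8/3)x^2 - (28/3)x - 20/3
∇ (∇ + Δ + E_{-1}) f = -(16/3)x - 20/3
Δ (∇ + Δ + E_{-1}) f = -(16/3)x - 12
E_{-1} (∇ + Δ + E_{-1}) f = -(8/3)x^2 - 4x
(∇ + Δ + E_{-1}) (∇ + Δ + E_{-1}) f = -(8/3)x^2 - (44/3)x - 56/3
∇ (∇ + Δ + E_{-1}) (∇ + Δ + E_{-1}) f = -(16/3)x - 12
Δ (∇ + Δ + E_{-1}) (∇ + Δ + E_{-1}) f = -(16/3)x - 52/3
E_{-1} (∇ + Δ + E_{-1}) (∇ + Δ + E_{-1}) f = -(8/3)x^2 - (28/3)x - 20/3
(∇ + Δ + E_{-1}) (∇ + Δ + E_{-1}) (∇ + Δ + E_{-1}) f = -(8/3)x^2 - 20x - 36

g(x) = -(8/3)x^2 - 20x - 36


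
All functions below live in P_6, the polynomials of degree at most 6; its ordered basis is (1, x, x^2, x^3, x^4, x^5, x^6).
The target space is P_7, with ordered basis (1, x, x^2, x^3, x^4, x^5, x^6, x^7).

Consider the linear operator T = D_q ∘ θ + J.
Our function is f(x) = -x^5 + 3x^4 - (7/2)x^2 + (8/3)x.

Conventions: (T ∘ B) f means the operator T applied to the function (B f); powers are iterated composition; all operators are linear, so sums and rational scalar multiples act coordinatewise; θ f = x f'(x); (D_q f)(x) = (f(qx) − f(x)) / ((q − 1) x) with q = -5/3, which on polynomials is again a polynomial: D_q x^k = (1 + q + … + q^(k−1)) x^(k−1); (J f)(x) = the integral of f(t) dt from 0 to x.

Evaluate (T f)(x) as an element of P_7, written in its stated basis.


the image equals g(x) = -(1/6)x^6 + (3/5)x^5 - (2105/81)x^4 - (565/18)x^3 + (4/3)x^2 + (14/3)x + 8/3

θ f = -5x^5 + 12x^4 - 7x^2 + (8/3)x
D_q θ f = -(2105/81)x^4 - (272/9)x^3 + (14/3)x + 8/3
J f = -(1/6)x^6 + (3/5)x^5 - (7/6)x^3 + (4/3)x^2
(D_q ∘ θ + J) f = -(1/6)x^6 + (3/5)x^5 - (2105/81)x^4 - (565/18)x^3 + (4/3)x^2 + (14/3)x + 8/3


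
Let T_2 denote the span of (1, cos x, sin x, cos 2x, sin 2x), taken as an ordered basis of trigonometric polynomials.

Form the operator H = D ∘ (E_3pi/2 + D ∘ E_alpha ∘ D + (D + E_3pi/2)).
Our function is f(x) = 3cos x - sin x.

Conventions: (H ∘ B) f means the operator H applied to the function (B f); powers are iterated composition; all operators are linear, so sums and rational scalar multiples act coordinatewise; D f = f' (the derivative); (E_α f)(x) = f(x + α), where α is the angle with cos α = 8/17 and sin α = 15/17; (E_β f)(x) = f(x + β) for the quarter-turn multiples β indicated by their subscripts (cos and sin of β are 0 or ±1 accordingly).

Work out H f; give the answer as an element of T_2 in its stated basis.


E_3pi/2 f = cos x + 3sin x
D f = -cos x - 3sin x
E_alpha D f = -(53/17)cos x - (9/17)sin x
D E_alpha D f = -(9/17)cos x + (53/17)sin x
D f = -cos x - 3sin x
E_3pi/2 f = cos x + 3sin x
(D + E_3pi/2) f = 0
(E_3pi/2 + D ∘ E_alpha ∘ D + (D + E_3pi/2)) f = (8/17)cos x + (104/17)sin x
D (E_3pi/2 + D ∘ E_alpha ∘ D + (D + E_3pi/2)) f = (104/17)cos x - (8/17)sin x

the result is g(x) = (104/17)cos x - (8/17)sin x


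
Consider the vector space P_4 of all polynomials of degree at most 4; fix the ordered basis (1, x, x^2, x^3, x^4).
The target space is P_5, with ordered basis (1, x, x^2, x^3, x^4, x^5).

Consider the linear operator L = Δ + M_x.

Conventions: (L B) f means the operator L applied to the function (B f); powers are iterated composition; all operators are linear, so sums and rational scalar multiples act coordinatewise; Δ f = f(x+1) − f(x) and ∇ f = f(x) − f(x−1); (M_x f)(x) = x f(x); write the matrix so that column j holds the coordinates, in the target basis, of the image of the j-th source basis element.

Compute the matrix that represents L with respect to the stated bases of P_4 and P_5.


image of 1: x
image of x: x^2 + 1
image of x^2: x^3 + 2x + 1
image of x^3: x^4 + 3x^2 + 3x + 1
image of x^4: x^5 + 4x^3 + 6x^2 + 4x + 1
each image's coordinates form column j of the matrix

the matrix is [[0, 1, 1, 1, 1]; [1, 0, 2, 3, 4]; [0, 1, 0, 3, 6]; [0, 0, 1, 0, 4]; [0, 0, 0, 1, 0]; [0, 0, 0, 0, 1]] (rows listed top to bottom)


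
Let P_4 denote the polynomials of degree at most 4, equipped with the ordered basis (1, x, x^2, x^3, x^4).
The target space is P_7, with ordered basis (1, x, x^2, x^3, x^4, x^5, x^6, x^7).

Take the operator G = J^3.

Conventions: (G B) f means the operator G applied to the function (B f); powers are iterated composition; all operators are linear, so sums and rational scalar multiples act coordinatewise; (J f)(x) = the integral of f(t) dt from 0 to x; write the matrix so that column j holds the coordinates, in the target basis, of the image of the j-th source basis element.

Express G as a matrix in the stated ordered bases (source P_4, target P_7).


the matrix is [[0, 0, 0, 0, 0]; [0, 0, 0, 0, 0]; [0, 0, 0, 0, 0]; [1/6, 0, 0, 0, 0]; [0, 1/24, 0, 0, 0]; [0, 0, 1/60, 0, 0]; [0, 0, 0, 1/120, 0]; [0, 0, 0, 0, 1/210]] (rows listed top to bottom)

image of 1: (1/6)x^3
image of x: (1/24)x^4
image of x^2: (1/60)x^5
image of x^3: (1/120)x^6
image of x^4: (1/210)x^7
each image's coordinates form column j of the matrix


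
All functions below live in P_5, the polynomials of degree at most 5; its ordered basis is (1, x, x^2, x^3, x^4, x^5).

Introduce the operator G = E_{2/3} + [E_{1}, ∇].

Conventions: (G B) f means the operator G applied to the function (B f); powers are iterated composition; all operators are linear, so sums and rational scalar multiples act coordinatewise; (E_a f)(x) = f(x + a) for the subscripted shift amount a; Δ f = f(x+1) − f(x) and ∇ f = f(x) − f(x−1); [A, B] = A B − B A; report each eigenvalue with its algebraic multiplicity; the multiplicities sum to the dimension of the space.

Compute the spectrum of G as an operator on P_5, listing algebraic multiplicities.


image of 1: 1
image of x: x + 2/3
image of x^2: x^2 + (4/3)x + 4/9
image of x^3: x^3 + 2x^2 + (4/3)x + 8/27
image of x^4: x^4 + (8/3)x^3 + (8/3)x^2 + (32/27)x + 16/81
image of x^5: x^5 + (10/3)x^4 + (40/9)x^3 + (80/27)x^2 + (80/81)x + 32/243
the matrix is upper triangular; its diagonal is (1, 1, 1, 1, 1, 1)
for a triangular matrix the eigenvalues are the diagonal entries, with algebraic multiplicity their repetition count

λ = 1 (multiplicity 6)


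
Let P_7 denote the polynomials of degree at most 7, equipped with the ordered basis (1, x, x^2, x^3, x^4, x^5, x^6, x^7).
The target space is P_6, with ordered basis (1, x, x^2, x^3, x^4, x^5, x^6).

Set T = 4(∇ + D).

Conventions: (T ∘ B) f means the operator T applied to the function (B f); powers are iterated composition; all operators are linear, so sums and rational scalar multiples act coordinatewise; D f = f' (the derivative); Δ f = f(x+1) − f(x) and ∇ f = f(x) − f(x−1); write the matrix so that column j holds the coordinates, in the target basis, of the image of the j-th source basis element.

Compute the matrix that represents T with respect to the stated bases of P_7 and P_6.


image of 1: 0
image of x: 8
image of x^2: 16x - 4
image of x^3: 24x^2 - 12x + 4
image of x^4: 32x^3 - 24x^2 + 16x - 4
image of x^5: 40x^4 - 40x^3 + 40x^2 - 20x + 4
image of x^6: 48x^5 - 60x^4 + 80x^3 - 60x^2 + 24x - 4
image of x^7: 56x^6 - 84x^5 + 140x^4 - 140x^3 + 84x^2 - 28x + 4
each image's coordinates form column j of the matrix

the matrix is [[0, 8, -4, 4, -4, 4, -4, 4]; [0, 0, 16, -12, 16, -20, 24, -28]; [0, 0, 0, 24, -24, 40, -60, 84]; [0, 0, 0, 0, 32, -40, 80, -140]; [0, 0, 0, 0, 0, 40, -60, 140]; [0, 0, 0, 0, 0, 0, 48, -84]; [0, 0, 0, 0, 0, 0, 0, 56]] (rows listed top to bottom)


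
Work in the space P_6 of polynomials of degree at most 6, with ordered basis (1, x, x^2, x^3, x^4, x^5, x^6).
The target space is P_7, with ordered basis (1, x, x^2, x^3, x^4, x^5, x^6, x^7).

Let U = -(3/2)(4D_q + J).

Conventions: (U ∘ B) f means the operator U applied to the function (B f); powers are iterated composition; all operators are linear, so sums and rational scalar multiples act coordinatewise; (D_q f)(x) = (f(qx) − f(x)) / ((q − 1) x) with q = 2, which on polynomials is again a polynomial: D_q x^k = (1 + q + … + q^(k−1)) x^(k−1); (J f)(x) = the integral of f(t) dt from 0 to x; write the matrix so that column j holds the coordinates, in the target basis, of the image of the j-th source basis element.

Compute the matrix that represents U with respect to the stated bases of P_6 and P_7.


the matrix is [[0, -6, 0, 0, 0, 0, 0]; [-3/2, 0, -18, 0, 0, 0, 0]; [0, -3/4, 0, -42, 0, 0, 0]; [0, 0, -1/2, 0, -90, 0, 0]; [0, 0, 0, -3/8, 0, -186, 0]; [0, 0, 0, 0, -3/10, 0, -378]; [0, 0, 0, 0, 0, -1/4, 0]; [0, 0, 0, 0, 0, 0, -3/14]] (rows listed top to bottom)

image of 1: -(3/2)x
image of x: -(3/4)x^2 - 6
image of x^2: -(1/2)x^3 - 18x
image of x^3: -(3/8)x^4 - 42x^2
image of x^4: -(3/10)x^5 - 90x^3
image of x^5: -(1/4)x^6 - 186x^4
image of x^6: -(3/14)x^7 - 378x^5
each image's coordinates form column j of the matrix


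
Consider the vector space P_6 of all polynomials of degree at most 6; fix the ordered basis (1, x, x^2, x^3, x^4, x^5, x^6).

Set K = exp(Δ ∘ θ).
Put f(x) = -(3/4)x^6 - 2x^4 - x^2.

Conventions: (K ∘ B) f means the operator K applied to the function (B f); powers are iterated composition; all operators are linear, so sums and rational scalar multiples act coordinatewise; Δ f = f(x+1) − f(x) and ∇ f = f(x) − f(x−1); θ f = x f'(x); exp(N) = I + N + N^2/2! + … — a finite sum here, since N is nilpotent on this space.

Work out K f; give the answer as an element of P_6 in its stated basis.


order-1 term: -27x^5 - (135/2)x^4 - 122x^3 - (231/2)x^2 - 63x - 29/2
order-2 term: -(675/2)x^4 - 1215x^3 - 2034x^2 - (3315/2)x - 1065/2
order-3 term: -1800x^3 - 6345x^2 - 8157x - 7147/2
order-4 term: -4050x^2 - 10395x - 26247/4
order-5 term: -3240x - 3699
order-6 term: -540
the series for exp(Δ ∘ θ) f terminates at order 6
exp(Δ ∘ θ) f = -(3/4)x^6 - 27x^5 - 407x^4 - 3137x^3 - (25091/2)x^2 - (47025/2)x - 59685/4

the result is g(x) = -(3/4)x^6 - 27x^5 - 407x^4 - 3137x^3 - (25091/2)x^2 - (47025/2)x - 59685/4


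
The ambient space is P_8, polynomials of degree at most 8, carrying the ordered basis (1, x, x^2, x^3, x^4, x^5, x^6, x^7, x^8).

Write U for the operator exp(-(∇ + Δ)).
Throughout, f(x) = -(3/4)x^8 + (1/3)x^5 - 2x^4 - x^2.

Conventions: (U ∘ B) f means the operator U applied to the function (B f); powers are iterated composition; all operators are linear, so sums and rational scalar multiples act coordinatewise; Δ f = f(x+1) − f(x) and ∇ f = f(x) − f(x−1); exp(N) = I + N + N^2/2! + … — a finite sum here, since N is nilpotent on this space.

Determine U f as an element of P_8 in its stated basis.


g(x) = -(3/4)x^8 + 12x^7 - 84x^6 + (1261/3)x^5 - (5056/3)x^4 + (14452/3)x^3 - (28471/3)x^2 + (36016/3)x - 7210

order-1 term: 12x^7 + 84x^5 - (10/3)x^4 + 100x^3 - (20/3)x^2 + 32x - 2/3
order-2 term: -84x^6 - 840x^4 + (40/3)x^3 - 1392x^2 + (80/3)x - 228
order-3 term: 336x^5 + 3360x^3 - (80/3)x^2 + 4432x - 80/3
order-4 term: -840x^4 - 6720x^2 + (80/3)x - 4064
order-5 term: 1344x^3 + 6720x - 32/3
order-6 term: -1344x^2 - 2688
order-7 term: 768x
order-8 term: -192
the series for exp(-(∇ + Δ)) f terminates at order 8
exp(-(∇ + Δ)) f = -(3/4)x^8 + 12x^7 - 84x^6 + (1261/3)x^5 - (5056/3)x^4 + (14452/3)x^3 - (28471/3)x^2 + (36016/3)x - 7210


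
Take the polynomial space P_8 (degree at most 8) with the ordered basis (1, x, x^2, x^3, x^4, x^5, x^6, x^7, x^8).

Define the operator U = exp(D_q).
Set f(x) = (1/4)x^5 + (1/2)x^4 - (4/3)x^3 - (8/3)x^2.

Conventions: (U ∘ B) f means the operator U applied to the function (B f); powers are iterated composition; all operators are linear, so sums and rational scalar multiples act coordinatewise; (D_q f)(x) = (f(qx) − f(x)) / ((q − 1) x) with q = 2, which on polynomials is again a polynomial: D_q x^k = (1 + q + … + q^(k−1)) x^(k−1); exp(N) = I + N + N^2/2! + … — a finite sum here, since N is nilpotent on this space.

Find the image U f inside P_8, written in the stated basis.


the image equals g(x) = (1/4)x^5 + (33/4)x^4 + (1543/24)x^3 + (1199/8)x^2 + (3391/32)x + 1751/96

order-1 term: (31/4)x^4 + (15/2)x^3 - (28/3)x^2 - 8x
order-2 term: (465/8)x^3 + (105/4)x^2 - 14x - 4
order-3 term: (1085/8)x^2 + (105/4)x - 14/3
order-4 term: (3255/32)x + 105/16
order-5 term: 651/32
the series for exp(D_q) f terminates at order 5
exp(D_q) f = (1/4)x^5 + (33/4)x^4 + (1543/24)x^3 + (1199/8)x^2 + (3391/32)x + 1751/96


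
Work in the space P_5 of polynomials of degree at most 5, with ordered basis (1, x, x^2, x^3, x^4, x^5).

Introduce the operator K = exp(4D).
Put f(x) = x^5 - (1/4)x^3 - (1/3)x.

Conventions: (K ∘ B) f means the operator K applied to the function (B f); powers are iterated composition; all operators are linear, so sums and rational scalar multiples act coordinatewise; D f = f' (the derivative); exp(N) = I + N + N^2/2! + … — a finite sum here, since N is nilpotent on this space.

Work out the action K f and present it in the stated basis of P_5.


order-1 term: 20x^4 - 3x^2 - 4/3
order-2 term: 160x^3 - 12x
order-3 term: 640x^2 - 16
order-4 term: 1280x
order-5 term: 1024
the series for exp(4D) f terminates at order 5
exp(4D) f = x^5 + 20x^4 + (639/4)x^3 + 637x^2 + (3803/3)x + 3020/3

the image equals g(x) = x^5 + 20x^4 + (639/4)x^3 + 637x^2 + (3803/3)x + 3020/3


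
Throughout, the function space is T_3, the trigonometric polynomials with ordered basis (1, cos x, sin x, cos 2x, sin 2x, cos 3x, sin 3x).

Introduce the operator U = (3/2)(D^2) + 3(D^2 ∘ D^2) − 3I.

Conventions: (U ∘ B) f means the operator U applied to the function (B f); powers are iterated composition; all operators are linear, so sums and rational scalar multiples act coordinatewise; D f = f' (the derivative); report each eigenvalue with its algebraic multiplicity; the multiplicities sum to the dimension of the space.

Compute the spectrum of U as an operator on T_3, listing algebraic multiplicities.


λ = -3 (multiplicity 1), λ = -3/2 (multiplicity 2), λ = 39 (multiplicity 2), λ = 453/2 (multiplicity 2)

image of 1: -3
image of cos x: -(3/2)cos x
image of sin x: -(3/2)sin x
image of cos 2x: 39cos 2x
image of sin 2x: 39sin 2x
image of cos 3x: (453/2)cos 3x
image of sin 3x: (453/2)sin 3x
the matrix is diagonal; its diagonal is (-3, -3/2, -3/2, 39, 39, 453/2, 453/2)
for a triangular matrix the eigenvalues are the diagonal entries, with algebraic multiplicity their repetition count
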